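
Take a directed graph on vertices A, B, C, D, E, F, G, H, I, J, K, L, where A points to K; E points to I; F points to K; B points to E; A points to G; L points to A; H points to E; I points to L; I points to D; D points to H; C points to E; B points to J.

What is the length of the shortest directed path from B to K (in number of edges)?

5

Distance 0: B.
Distance 1: E, J.
Distance 2: I.
Distance 3: D, L.
Distance 4: A, H.
Distance 5: G, K — contains K.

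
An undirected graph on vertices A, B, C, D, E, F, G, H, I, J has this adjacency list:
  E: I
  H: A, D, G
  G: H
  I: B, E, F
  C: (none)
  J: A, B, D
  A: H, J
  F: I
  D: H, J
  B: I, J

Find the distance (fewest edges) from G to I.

Distance 0: G.
Distance 1: H.
Distance 2: A, D.
Distance 3: J.
Distance 4: B.
Distance 5: I — contains I.

5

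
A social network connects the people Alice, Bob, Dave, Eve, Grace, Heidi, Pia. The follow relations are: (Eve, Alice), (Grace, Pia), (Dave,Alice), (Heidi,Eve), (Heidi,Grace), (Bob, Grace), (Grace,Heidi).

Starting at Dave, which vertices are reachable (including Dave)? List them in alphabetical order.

Alice, Dave

Start at Dave.
Its neighbours: Alice.
Nothing further is reachable.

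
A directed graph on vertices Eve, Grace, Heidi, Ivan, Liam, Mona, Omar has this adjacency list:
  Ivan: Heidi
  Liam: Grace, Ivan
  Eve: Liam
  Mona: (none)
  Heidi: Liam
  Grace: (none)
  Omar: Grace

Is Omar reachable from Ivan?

No

Explore from Ivan.
Distance 1: reach Heidi.
Distance 2: reach Liam.
Distance 3: reach Grace.
The search from Ivan is exhausted; no directed path reaches Omar.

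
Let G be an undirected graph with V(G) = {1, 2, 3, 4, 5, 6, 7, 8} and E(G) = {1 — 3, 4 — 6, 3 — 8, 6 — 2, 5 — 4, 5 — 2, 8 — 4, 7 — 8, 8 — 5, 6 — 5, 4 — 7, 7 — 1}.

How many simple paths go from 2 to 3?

2–5–4–7–1–3
2–5–4–7–8–3
2–5–4–8–3
2–5–4–8–7–1–3
2–5–6–4–7–1–3
2–5–6–4–7–8–3
2–5–6–4–8–3
2–5–6–4–8–7–1–3
... and 16 more.

24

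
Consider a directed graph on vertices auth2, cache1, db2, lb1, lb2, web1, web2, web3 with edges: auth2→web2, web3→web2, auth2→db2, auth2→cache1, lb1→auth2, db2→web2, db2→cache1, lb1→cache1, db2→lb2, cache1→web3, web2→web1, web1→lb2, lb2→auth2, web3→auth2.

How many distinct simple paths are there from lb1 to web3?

3

lb1→auth2→cache1→web3
lb1→auth2→db2→cache1→web3
lb1→cache1→web3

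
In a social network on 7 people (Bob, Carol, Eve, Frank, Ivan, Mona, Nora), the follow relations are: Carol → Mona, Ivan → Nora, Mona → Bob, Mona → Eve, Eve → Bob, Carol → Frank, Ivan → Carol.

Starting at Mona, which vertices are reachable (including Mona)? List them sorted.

Start at Mona.
Its neighbours: Bob, Eve.
Nothing further is reachable.

Bob, Eve, Mona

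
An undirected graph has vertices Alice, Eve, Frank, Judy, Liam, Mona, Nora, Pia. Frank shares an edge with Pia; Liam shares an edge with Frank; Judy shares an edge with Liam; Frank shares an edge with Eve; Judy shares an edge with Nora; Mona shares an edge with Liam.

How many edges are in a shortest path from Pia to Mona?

3

Distance 0: Pia.
Distance 1: Frank.
Distance 2: Eve, Liam.
Distance 3: Judy, Mona — contains Mona.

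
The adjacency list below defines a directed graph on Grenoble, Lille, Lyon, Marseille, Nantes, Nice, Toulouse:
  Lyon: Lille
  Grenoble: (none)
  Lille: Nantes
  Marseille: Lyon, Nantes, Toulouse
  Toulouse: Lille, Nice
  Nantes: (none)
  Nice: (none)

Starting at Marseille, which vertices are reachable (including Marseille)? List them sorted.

Lille, Lyon, Marseille, Nantes, Nice, Toulouse

Start at Marseille.
Its neighbours: Lyon, Nantes, Toulouse.
Then their neighbours: Lille, Nice.
Nothing further is reachable.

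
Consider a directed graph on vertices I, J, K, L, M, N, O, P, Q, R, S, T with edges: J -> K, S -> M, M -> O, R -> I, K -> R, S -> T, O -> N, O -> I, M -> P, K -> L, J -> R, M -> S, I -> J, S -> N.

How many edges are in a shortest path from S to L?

6

Distance 0: S.
Distance 1: M, N, T.
Distance 2: O, P.
Distance 3: I.
Distance 4: J.
Distance 5: K, R.
Distance 6: L — contains L.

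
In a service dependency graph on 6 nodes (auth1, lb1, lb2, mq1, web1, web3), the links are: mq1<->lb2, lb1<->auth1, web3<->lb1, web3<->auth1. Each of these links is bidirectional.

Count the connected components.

3

From auth1: component {auth1, lb1, web3}.
From lb2: component {lb2, mq1}.
From web1: component {web1}.
That's 3 components.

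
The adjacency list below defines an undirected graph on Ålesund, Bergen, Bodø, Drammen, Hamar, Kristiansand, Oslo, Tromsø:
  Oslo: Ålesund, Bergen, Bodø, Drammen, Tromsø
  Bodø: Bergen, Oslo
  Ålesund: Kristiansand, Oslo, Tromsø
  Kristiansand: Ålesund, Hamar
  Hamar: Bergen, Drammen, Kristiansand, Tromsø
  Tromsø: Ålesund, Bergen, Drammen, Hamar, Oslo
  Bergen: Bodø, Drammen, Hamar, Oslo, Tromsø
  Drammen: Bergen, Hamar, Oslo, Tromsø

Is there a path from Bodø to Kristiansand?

Yes

Explore from Bodø.
Distance 1: reach Bergen, Oslo.
Distance 2: reach Ålesund, Drammen, Hamar, Tromsø.
Distance 3: reach Kristiansand.
Found Kristiansand.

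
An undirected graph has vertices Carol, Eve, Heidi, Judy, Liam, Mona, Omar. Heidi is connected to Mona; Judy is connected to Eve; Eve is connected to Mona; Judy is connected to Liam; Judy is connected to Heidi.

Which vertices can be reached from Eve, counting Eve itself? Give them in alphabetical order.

Eve, Heidi, Judy, Liam, Mona

Start at Eve.
Its neighbours: Judy, Mona.
Then their neighbours: Heidi, Liam.
Nothing further is reachable.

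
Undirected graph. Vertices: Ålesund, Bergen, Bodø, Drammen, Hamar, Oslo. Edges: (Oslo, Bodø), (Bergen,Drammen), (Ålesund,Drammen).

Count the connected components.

From Ålesund: component {Ålesund, Bergen, Drammen}.
From Bodø: component {Bodø, Oslo}.
From Hamar: component {Hamar}.
That's 3 components.

3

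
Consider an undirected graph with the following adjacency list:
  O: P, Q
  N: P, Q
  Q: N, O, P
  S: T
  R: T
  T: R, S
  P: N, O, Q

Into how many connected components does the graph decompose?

2

From N: component {N, O, P, Q}.
From R: component {R, S, T}.
That's 2 components.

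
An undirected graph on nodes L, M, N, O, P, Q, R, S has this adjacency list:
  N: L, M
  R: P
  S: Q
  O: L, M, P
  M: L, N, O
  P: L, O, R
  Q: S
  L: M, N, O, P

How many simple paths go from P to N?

7

P–L–M–N
P–L–N
P–L–O–M–N
P–O–L–M–N
P–O–L–N
P–O–M–L–N
P–O–M–N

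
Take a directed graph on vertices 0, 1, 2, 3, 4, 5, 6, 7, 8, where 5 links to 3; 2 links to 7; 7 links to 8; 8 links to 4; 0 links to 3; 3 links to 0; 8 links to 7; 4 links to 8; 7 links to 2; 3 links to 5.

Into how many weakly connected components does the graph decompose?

From 0: component {0, 3, 5}.
From 1: component {1}.
From 2: component {2, 4, 7, 8}.
From 6: component {6}.
That's 4 components.

4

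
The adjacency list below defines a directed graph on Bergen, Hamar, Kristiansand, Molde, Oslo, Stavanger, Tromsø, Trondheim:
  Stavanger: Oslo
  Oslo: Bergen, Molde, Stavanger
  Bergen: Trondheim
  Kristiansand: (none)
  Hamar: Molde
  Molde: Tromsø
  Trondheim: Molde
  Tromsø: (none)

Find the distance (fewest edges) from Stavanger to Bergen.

2

Distance 0: Stavanger.
Distance 1: Oslo.
Distance 2: Bergen, Molde — contains Bergen.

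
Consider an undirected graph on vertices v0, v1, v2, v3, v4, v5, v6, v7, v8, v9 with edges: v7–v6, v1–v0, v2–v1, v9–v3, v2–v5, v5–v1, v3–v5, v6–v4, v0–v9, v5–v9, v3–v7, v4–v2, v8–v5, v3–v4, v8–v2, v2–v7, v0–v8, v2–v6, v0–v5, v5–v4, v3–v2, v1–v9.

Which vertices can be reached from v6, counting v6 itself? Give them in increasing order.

v0, v1, v2, v3, v4, v5, v6, v7, v8, v9

Start at v6.
Its neighbours: v2, v4, v7.
Then their neighbours: v1, v3, v5, v8.
Then next layer: v0, v9.
Every vertex is now reached.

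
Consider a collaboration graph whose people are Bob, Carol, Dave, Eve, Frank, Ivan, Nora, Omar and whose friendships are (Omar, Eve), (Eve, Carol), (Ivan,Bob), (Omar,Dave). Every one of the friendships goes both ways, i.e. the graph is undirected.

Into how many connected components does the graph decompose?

From Bob: component {Bob, Ivan}.
From Carol: component {Carol, Dave, Eve, Omar}.
From Frank: component {Frank}.
From Nora: component {Nora}.
That's 4 components.

4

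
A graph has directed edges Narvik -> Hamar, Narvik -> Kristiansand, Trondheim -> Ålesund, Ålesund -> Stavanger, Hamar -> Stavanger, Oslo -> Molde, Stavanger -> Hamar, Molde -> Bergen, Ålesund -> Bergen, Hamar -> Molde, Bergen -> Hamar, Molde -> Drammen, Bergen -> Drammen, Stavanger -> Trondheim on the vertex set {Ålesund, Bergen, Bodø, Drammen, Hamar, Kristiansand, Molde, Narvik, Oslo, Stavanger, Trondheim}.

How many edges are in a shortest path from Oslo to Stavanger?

Distance 0: Oslo.
Distance 1: Molde.
Distance 2: Bergen, Drammen.
Distance 3: Hamar.
Distance 4: Stavanger — contains Stavanger.

4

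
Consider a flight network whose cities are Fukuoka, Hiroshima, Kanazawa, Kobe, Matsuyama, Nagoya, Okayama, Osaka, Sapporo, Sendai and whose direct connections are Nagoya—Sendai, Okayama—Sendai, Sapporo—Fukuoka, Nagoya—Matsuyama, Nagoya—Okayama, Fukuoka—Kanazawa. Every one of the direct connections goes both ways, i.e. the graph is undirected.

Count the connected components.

From Fukuoka: component {Fukuoka, Kanazawa, Sapporo}.
From Hiroshima: component {Hiroshima}.
From Kobe: component {Kobe}.
From Matsuyama: component {Matsuyama, Nagoya, Okayama, Sendai}.
From Osaka: component {Osaka}.
That's 5 components.

5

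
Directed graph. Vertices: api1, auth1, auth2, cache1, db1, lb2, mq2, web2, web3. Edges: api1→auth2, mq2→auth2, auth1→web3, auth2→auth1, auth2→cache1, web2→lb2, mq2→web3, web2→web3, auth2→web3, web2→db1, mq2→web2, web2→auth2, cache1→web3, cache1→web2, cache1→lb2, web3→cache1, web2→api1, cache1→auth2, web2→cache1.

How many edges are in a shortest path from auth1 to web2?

3

Distance 0: auth1.
Distance 1: web3.
Distance 2: cache1.
Distance 3: auth2, lb2, web2 — contains web2.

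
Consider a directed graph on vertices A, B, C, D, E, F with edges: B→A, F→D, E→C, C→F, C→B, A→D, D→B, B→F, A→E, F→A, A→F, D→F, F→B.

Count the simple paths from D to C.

D→B→A→E→C
D→B→F→A→E→C
D→F→A→E→C
D→F→B→A→E→C

4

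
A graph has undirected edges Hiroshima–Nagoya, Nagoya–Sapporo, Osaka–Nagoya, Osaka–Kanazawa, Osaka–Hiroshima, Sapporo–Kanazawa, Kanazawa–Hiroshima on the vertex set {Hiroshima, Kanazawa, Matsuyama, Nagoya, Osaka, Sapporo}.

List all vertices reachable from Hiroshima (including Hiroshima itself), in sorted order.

Hiroshima, Kanazawa, Nagoya, Osaka, Sapporo

Start at Hiroshima.
Its neighbours: Kanazawa, Nagoya, Osaka.
Then their neighbours: Sapporo.
Nothing further is reachable.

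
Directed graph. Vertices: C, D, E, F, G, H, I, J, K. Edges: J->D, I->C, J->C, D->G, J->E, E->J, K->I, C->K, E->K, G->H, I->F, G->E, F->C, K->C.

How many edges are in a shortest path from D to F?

5

Distance 0: D.
Distance 1: G.
Distance 2: E, H.
Distance 3: J, K.
Distance 4: C, I.
Distance 5: F — contains F.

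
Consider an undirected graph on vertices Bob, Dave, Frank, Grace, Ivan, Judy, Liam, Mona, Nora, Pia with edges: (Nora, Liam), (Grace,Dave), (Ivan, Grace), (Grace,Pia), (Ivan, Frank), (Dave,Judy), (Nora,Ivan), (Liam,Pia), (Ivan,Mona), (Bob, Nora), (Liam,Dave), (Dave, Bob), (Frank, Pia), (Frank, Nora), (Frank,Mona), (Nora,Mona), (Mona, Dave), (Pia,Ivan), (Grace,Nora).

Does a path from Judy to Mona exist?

Yes

Explore from Judy.
Distance 1: reach Dave.
Distance 2: reach Bob, Grace, Liam, Mona.
Found Mona.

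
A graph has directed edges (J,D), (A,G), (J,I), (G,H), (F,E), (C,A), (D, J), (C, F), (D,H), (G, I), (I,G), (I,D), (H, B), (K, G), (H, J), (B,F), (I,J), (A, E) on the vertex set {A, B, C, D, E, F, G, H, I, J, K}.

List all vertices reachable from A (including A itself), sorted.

A, B, D, E, F, G, H, I, J

Start at A.
Its neighbours: E, G.
Then their neighbours: H, I.
Then next layer: B, D, J.
Then next layer: F.
Nothing further is reachable.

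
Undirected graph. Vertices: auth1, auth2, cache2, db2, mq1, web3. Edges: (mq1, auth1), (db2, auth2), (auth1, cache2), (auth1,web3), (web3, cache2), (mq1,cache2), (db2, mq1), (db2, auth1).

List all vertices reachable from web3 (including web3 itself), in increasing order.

Start at web3.
Its neighbours: auth1, cache2.
Then their neighbours: db2, mq1.
Then next layer: auth2.
Every vertex is now reached.

auth1, auth2, cache2, db2, mq1, web3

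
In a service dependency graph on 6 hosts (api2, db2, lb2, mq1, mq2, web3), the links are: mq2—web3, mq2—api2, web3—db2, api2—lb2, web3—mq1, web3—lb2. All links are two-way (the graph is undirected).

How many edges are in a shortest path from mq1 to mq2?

Distance 0: mq1.
Distance 1: web3.
Distance 2: db2, lb2, mq2 — contains mq2.

2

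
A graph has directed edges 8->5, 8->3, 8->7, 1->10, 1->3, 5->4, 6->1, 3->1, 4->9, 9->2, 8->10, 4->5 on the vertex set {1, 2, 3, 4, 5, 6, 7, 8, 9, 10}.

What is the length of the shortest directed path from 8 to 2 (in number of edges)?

4

Distance 0: 8.
Distance 1: 3, 5, 7, 10.
Distance 2: 1, 4.
Distance 3: 9.
Distance 4: 2 — contains 2.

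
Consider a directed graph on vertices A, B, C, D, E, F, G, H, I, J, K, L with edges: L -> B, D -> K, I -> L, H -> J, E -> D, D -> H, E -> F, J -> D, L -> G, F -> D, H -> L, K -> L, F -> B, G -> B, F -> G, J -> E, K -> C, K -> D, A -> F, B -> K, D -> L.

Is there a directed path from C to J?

No

C has no outgoing edges, so nothing is reachable from it.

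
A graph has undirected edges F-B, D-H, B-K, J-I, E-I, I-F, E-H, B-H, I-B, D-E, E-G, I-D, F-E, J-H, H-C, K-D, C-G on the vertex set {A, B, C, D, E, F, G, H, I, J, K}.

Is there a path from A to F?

A has no edges, so nothing is reachable from it.

No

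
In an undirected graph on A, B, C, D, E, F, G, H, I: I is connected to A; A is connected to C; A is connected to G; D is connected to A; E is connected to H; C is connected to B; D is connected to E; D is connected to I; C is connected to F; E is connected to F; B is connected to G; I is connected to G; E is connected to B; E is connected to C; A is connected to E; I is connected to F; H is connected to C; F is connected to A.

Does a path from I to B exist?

Explore from I.
Distance 1: reach A, D, F, G.
Distance 2: reach B, C, E.
Found B.

Yes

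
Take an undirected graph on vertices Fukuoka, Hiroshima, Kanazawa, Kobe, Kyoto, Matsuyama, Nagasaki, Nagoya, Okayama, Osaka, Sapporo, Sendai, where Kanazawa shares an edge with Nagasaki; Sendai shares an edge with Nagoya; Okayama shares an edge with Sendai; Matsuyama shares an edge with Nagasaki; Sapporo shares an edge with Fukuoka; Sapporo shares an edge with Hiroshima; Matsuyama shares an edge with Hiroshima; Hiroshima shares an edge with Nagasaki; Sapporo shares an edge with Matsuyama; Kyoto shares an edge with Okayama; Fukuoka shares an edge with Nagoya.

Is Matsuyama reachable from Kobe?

Kobe has no edges, so nothing is reachable from it.

No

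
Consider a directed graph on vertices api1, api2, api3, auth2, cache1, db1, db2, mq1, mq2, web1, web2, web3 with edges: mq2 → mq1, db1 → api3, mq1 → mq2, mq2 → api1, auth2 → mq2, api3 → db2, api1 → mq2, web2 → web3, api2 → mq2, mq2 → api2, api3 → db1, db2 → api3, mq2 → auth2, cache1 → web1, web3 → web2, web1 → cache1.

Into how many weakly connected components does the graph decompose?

From api1: component {api1, api2, auth2, mq1, mq2}.
From api3: component {api3, db1, db2}.
From cache1: component {cache1, web1}.
From web2: component {web2, web3}.
That's 4 components.

4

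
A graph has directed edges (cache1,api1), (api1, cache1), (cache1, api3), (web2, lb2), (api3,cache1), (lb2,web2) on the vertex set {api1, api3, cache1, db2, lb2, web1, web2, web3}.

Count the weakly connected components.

From api1: component {api1, api3, cache1}.
From db2: component {db2}.
From lb2: component {lb2, web2}.
From web1: component {web1}.
From web3: component {web3}.
That's 5 components.

5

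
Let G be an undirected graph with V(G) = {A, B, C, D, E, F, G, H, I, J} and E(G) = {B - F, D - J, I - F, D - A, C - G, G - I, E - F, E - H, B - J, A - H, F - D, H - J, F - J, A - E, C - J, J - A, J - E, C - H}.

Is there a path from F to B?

Explore from F.
Distance 1: reach B, D, E, I, J.
Found B.

Yes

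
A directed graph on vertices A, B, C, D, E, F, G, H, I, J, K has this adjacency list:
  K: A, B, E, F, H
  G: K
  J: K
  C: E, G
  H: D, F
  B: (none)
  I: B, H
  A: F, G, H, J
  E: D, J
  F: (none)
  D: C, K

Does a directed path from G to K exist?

Yes

Explore from G.
Distance 1: reach K.
Found K.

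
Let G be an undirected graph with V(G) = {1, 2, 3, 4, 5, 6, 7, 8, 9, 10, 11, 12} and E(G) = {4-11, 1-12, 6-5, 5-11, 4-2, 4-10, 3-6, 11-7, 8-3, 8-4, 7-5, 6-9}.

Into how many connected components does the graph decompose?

From 1: component {1, 12}.
From 2: component {2, 3, 4, 5, 6, 7, 8, 9, 10, 11}.
That's 2 components.

2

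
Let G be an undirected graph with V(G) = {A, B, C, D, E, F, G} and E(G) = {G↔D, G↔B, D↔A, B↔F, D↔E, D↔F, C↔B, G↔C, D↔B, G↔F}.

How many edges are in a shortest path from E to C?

Distance 0: E.
Distance 1: D.
Distance 2: A, B, F, G.
Distance 3: C — contains C.

3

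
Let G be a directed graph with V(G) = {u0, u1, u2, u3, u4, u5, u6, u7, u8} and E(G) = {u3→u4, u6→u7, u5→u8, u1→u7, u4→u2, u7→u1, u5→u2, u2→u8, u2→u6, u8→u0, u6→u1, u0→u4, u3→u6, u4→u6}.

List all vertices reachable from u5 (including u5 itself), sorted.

Start at u5.
Its neighbours: u2, u8.
Then their neighbours: u0, u6.
Then next layer: u1, u4, u7.
Nothing further is reachable.

u0, u1, u2, u4, u5, u6, u7, u8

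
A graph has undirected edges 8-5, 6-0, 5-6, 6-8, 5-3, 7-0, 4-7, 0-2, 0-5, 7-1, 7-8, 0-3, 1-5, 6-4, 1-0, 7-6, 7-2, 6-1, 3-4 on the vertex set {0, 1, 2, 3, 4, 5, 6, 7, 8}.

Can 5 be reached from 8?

Yes

Explore from 8.
Distance 1: reach 5, 6, 7.
Found 5.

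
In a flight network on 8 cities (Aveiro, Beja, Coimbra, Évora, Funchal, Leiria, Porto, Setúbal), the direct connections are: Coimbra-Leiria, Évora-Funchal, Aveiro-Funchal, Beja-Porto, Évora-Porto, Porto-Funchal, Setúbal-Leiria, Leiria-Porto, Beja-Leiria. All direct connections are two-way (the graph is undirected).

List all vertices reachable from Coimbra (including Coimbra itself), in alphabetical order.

Aveiro, Beja, Coimbra, Évora, Funchal, Leiria, Porto, Setúbal

Start at Coimbra.
Its neighbours: Leiria.
Then their neighbours: Beja, Porto, Setúbal.
Then next layer: Évora, Funchal.
Then next layer: Aveiro.
Every vertex is now reached.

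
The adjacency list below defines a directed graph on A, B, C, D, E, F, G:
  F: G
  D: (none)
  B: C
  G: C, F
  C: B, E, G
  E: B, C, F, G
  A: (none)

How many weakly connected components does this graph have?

3

From A: component {A}.
From B: component {B, C, E, F, G}.
From D: component {D}.
That's 3 components.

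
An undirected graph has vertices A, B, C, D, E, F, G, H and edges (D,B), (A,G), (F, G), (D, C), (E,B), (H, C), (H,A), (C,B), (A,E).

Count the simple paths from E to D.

E–A–H–C–B–D
E–A–H–C–D
E–B–C–D
E–B–D

4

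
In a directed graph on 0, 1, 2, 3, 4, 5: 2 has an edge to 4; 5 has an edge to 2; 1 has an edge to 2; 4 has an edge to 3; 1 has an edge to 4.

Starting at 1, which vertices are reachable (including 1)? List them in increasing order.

Start at 1.
Its neighbours: 2, 4.
Then their neighbours: 3.
Nothing further is reachable.

1, 2, 3, 4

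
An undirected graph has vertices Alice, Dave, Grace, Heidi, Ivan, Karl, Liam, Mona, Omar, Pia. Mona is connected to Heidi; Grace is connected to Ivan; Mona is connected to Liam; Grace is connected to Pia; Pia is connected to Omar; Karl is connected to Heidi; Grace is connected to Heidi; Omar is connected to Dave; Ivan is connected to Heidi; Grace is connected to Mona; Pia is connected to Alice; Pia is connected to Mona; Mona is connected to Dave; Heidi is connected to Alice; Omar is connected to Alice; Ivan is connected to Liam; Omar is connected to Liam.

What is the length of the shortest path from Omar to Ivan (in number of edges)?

Distance 0: Omar.
Distance 1: Alice, Dave, Liam, Pia.
Distance 2: Grace, Heidi, Ivan, Mona — contains Ivan.

2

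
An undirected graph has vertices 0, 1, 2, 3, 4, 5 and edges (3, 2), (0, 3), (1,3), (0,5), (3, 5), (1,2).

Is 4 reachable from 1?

No

Explore from 1.
Distance 1: reach 2, 3.
Distance 2: reach 0, 5.
The search is exhausted without reaching 4; it lies in a different component.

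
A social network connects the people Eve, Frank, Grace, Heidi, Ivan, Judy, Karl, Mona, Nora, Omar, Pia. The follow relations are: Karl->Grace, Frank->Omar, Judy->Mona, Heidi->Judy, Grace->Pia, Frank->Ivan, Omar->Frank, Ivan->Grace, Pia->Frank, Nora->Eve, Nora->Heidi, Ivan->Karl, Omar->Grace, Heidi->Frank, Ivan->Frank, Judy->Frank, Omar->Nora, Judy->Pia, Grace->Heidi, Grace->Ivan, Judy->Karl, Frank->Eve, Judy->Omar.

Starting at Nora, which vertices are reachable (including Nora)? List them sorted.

Start at Nora.
Its neighbours: Eve, Heidi.
Then their neighbours: Frank, Judy.
Then next layer: Ivan, Karl, Mona, Omar, Pia.
Then next layer: Grace.
Every vertex is now reached.

Eve, Frank, Grace, Heidi, Ivan, Judy, Karl, Mona, Nora, Omar, Pia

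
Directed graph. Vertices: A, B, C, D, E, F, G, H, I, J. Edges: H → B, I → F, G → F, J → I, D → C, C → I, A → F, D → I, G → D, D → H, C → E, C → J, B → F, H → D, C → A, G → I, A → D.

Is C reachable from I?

Explore from I.
Distance 1: reach F.
The search from I is exhausted; no directed path reaches C.

No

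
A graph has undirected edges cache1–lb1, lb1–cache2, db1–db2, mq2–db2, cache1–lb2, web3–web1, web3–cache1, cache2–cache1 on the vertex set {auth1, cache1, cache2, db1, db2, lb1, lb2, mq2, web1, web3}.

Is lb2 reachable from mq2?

No

Explore from mq2.
Distance 1: reach db2.
Distance 2: reach db1.
The search is exhausted without reaching lb2; it lies in a different component.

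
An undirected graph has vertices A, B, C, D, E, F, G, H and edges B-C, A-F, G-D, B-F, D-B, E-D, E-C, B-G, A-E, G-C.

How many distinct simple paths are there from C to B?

C–B
C–E–A–F–B
C–E–D–B
C–E–D–G–B
C–G–B
C–G–D–B
C–G–D–E–A–F–B

7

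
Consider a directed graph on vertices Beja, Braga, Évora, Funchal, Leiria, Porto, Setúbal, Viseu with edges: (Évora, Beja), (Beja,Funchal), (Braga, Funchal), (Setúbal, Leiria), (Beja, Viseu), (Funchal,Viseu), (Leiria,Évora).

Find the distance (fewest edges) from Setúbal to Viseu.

Distance 0: Setúbal.
Distance 1: Leiria.
Distance 2: Évora.
Distance 3: Beja.
Distance 4: Funchal, Viseu — contains Viseu.

4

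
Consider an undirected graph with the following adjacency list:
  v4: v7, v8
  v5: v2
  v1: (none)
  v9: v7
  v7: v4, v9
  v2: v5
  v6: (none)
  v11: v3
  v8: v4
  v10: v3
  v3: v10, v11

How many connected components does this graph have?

From v1: component {v1}.
From v2: component {v2, v5}.
From v3: component {v3, v10, v11}.
From v4: component {v4, v7, v8, v9}.
From v6: component {v6}.
That's 5 components.

5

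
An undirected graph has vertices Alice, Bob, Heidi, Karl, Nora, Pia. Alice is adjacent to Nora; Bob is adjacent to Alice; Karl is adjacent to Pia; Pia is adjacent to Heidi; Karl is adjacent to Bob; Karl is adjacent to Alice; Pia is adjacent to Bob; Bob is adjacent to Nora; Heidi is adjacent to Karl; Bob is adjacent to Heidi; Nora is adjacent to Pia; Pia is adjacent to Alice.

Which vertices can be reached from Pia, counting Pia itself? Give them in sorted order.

Start at Pia.
Its neighbours: Alice, Bob, Heidi, Karl, Nora.
Every vertex is now reached.

Alice, Bob, Heidi, Karl, Nora, Pia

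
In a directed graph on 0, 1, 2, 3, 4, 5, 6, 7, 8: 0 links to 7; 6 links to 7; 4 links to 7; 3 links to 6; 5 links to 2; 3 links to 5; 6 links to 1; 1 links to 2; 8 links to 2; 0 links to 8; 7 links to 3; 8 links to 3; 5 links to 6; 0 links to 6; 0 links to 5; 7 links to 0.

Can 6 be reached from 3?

Yes

Explore from 3.
Distance 1: reach 5, 6.
Found 6.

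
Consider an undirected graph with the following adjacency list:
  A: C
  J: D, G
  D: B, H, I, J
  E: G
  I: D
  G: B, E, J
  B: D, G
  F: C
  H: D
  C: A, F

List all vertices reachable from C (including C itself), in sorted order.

A, C, F

Start at C.
Its neighbours: A, F.
Nothing further is reachable.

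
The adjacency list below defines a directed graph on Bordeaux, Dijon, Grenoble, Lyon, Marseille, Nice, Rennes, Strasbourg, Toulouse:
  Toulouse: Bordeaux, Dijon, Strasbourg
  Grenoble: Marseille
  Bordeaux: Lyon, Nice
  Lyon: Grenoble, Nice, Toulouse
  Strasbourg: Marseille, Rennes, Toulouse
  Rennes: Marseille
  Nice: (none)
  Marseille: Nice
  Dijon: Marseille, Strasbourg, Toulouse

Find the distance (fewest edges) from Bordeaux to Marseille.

3

Distance 0: Bordeaux.
Distance 1: Lyon, Nice.
Distance 2: Grenoble, Toulouse.
Distance 3: Dijon, Marseille, Strasbourg — contains Marseille.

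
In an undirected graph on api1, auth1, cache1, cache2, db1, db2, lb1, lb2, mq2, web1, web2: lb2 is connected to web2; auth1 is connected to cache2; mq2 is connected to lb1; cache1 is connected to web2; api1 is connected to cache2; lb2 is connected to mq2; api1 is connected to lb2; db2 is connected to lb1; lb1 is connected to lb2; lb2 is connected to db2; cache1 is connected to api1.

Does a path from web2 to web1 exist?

Explore from web2.
Distance 1: reach cache1, lb2.
Distance 2: reach api1, db2, lb1, mq2.
Distance 3: reach cache2.
Distance 4: reach auth1.
The search is exhausted without reaching web1; it lies in a different component.

No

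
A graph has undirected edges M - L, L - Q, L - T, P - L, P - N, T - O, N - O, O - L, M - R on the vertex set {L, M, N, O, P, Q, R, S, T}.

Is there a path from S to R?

No

S has no edges, so nothing is reachable from it.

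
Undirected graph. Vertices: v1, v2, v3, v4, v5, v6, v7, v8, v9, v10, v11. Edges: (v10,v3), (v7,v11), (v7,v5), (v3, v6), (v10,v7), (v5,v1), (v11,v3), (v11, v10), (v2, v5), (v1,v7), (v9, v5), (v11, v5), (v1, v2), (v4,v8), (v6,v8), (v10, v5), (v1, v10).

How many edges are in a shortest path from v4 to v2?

6

Distance 0: v4.
Distance 1: v8.
Distance 2: v6.
Distance 3: v3.
Distance 4: v10, v11.
Distance 5: v1, v5, v7.
Distance 6: v2, v9 — contains v2.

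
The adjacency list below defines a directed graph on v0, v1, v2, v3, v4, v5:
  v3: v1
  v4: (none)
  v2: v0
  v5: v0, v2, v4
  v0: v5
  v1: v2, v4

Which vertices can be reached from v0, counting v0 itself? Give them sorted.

v0, v2, v4, v5

Start at v0.
Its neighbours: v5.
Then their neighbours: v2, v4.
Nothing further is reachable.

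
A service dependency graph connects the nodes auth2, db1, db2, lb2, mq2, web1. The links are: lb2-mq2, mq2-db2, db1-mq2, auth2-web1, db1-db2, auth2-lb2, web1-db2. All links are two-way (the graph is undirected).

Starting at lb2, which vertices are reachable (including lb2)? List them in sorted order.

Start at lb2.
Its neighbours: auth2, mq2.
Then their neighbours: db1, db2, web1.
Every vertex is now reached.

auth2, db1, db2, lb2, mq2, web1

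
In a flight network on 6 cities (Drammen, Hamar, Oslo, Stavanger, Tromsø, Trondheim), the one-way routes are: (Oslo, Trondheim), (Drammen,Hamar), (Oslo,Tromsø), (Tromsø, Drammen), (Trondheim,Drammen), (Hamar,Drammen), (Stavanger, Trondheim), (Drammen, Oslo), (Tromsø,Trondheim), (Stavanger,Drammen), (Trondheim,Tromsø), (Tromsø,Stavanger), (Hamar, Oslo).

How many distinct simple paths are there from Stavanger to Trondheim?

Stavanger→Drammen→Hamar→Oslo→Tromsø→Trondheim
Stavanger→Drammen→Hamar→Oslo→Trondheim
Stavanger→Drammen→Oslo→Tromsø→Trondheim
Stavanger→Drammen→Oslo→Trondheim
Stavanger→Trondheim

5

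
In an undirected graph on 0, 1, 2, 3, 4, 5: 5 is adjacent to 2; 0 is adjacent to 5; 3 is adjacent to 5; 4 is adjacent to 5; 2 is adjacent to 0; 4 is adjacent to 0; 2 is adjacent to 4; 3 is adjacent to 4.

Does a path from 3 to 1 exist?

No

Explore from 3.
Distance 1: reach 4, 5.
Distance 2: reach 0, 2.
The search is exhausted without reaching 1; it lies in a different component.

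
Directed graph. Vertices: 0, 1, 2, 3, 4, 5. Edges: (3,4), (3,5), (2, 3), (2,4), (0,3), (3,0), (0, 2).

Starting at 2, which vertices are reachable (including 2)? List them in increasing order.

Start at 2.
Its neighbours: 3, 4.
Then their neighbours: 0, 5.
Nothing further is reachable.

0, 2, 3, 4, 5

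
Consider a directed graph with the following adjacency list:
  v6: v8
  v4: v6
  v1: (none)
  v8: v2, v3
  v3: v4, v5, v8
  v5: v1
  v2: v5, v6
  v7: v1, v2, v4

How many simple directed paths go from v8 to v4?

v8→v3→v4

1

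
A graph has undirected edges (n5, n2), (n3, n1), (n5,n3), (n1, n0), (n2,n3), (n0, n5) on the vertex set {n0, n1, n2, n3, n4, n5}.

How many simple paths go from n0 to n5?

n0–n1–n3–n2–n5
n0–n1–n3–n5
n0–n5

3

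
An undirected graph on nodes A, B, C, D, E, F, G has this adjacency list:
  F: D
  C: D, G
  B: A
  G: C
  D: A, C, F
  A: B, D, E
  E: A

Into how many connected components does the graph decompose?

From A: component {A, B, C, D, E, F, G}.
That's 1 component.

1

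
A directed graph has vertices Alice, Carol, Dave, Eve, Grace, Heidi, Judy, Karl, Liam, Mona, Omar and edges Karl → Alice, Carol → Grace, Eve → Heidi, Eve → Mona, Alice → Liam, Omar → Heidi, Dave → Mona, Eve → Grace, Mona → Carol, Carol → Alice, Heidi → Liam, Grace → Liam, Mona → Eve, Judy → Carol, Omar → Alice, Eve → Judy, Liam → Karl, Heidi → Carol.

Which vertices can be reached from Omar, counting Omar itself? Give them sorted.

Alice, Carol, Grace, Heidi, Karl, Liam, Omar

Start at Omar.
Its neighbours: Alice, Heidi.
Then their neighbours: Carol, Liam.
Then next layer: Grace, Karl.
Nothing further is reachable.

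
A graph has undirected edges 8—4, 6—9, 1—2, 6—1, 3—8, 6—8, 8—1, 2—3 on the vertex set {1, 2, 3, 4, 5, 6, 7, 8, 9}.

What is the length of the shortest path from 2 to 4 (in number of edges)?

Distance 0: 2.
Distance 1: 1, 3.
Distance 2: 6, 8.
Distance 3: 4, 9 — contains 4.

3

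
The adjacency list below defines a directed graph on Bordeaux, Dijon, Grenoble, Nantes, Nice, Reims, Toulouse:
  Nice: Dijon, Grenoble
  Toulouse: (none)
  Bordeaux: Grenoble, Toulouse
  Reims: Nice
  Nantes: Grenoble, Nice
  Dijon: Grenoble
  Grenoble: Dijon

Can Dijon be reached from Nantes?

Yes

Explore from Nantes.
Distance 1: reach Grenoble, Nice.
Distance 2: reach Dijon.
Found Dijon.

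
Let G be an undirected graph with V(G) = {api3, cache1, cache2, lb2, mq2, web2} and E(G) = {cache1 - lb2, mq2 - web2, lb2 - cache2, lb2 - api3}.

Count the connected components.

2

From api3: component {api3, cache1, cache2, lb2}.
From mq2: component {mq2, web2}.
That's 2 components.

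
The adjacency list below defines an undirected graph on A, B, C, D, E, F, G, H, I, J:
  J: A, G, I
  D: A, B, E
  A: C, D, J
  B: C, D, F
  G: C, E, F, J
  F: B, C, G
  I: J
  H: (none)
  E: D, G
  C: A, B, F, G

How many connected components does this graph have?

From A: component {A, B, C, D, E, F, G, I, J}.
From H: component {H}.
That's 2 components.

2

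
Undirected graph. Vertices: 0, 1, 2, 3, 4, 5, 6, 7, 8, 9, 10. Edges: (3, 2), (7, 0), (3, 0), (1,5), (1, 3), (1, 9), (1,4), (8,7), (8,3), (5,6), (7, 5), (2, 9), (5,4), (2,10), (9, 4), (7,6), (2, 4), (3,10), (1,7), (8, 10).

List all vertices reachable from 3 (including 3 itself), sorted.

0, 1, 2, 3, 4, 5, 6, 7, 8, 9, 10

Start at 3.
Its neighbours: 0, 1, 2, 8, 10.
Then their neighbours: 4, 5, 7, 9.
Then next layer: 6.
Every vertex is now reached.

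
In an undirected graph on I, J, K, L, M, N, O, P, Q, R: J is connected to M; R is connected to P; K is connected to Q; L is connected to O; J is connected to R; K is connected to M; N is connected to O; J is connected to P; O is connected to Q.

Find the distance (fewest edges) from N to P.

Distance 0: N.
Distance 1: O.
Distance 2: L, Q.
Distance 3: K.
Distance 4: M.
Distance 5: J.
Distance 6: P, R — contains P.

6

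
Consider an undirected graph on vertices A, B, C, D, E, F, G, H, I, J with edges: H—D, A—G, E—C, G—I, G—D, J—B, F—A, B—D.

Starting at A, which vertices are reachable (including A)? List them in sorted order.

A, B, D, F, G, H, I, J

Start at A.
Its neighbours: F, G.
Then their neighbours: D, I.
Then next layer: B, H.
Then next layer: J.
Nothing further is reachable.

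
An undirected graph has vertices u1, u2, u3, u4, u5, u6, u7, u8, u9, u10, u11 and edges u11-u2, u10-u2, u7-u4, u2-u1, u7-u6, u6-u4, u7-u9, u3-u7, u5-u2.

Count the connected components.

3

From u1: component {u1, u2, u5, u10, u11}.
From u3: component {u3, u4, u6, u7, u9}.
From u8: component {u8}.
That's 3 components.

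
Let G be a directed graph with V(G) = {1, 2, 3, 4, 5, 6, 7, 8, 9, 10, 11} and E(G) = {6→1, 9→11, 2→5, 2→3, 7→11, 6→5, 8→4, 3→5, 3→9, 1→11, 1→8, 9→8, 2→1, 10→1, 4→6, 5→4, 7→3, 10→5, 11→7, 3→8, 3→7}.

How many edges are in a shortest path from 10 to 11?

Distance 0: 10.
Distance 1: 1, 5.
Distance 2: 4, 8, 11 — contains 11.

2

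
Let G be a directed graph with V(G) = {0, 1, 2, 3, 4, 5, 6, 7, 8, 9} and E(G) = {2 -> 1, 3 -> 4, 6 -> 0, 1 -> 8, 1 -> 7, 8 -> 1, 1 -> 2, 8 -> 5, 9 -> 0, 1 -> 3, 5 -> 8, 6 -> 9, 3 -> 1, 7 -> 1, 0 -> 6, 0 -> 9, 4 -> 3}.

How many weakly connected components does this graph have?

From 0: component {0, 6, 9}.
From 1: component {1, 2, 3, 4, 5, 7, 8}.
That's 2 components.

2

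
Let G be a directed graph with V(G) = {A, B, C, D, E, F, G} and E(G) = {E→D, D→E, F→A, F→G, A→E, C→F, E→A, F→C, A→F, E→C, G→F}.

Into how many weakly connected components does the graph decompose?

From A: component {A, C, D, E, F, G}.
From B: component {B}.
That's 2 components.

2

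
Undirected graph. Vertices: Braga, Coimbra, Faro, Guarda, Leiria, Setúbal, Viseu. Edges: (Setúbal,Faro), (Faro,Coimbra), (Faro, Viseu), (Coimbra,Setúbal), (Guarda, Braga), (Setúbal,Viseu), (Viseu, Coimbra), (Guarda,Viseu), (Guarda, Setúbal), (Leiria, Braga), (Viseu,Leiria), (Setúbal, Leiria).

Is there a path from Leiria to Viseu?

Explore from Leiria.
Distance 1: reach Braga, Setúbal, Viseu.
Found Viseu.

Yes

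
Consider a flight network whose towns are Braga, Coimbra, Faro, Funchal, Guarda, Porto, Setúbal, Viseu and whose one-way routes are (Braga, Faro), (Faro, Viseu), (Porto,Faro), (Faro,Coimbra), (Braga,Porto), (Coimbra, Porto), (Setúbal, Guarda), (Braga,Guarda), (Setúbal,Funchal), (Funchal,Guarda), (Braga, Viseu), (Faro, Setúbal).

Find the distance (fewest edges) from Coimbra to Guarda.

4

Distance 0: Coimbra.
Distance 1: Porto.
Distance 2: Faro.
Distance 3: Setúbal, Viseu.
Distance 4: Funchal, Guarda — contains Guarda.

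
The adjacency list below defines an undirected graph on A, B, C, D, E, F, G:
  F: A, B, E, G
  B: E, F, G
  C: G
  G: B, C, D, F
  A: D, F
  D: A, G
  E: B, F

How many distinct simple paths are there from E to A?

7

E–B–F–A
E–B–F–G–D–A
E–B–G–D–A
E–B–G–F–A
E–F–A
E–F–B–G–D–A
E–F–G–D–A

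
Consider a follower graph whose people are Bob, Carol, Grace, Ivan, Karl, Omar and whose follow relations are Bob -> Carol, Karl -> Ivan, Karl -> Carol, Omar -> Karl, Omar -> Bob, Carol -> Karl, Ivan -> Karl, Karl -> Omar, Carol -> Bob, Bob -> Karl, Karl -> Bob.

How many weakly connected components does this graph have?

From Bob: component {Bob, Carol, Ivan, Karl, Omar}.
From Grace: component {Grace}.
That's 2 components.

2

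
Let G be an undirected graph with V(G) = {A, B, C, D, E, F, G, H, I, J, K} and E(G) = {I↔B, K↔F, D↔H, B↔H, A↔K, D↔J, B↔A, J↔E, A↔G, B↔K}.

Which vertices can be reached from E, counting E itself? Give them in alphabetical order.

A, B, D, E, F, G, H, I, J, K

Start at E.
Its neighbours: J.
Then their neighbours: D.
Then next layer: H.
Then next layer: B.
Then next layer: A, I, K.
Then next layer: F, G.
Nothing further is reachable.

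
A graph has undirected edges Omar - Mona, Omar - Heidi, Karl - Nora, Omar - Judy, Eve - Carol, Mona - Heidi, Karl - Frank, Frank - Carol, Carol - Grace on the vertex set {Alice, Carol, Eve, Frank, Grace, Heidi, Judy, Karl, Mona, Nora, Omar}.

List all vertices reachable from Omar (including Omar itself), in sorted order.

Start at Omar.
Its neighbours: Heidi, Judy, Mona.
Nothing further is reachable.

Heidi, Judy, Mona, Omar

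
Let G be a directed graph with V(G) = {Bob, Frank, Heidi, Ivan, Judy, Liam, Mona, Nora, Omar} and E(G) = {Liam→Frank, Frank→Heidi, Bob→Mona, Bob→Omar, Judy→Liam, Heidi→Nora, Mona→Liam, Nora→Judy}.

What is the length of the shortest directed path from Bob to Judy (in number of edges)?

Distance 0: Bob.
Distance 1: Mona, Omar.
Distance 2: Liam.
Distance 3: Frank.
Distance 4: Heidi.
Distance 5: Nora.
Distance 6: Judy — contains Judy.

6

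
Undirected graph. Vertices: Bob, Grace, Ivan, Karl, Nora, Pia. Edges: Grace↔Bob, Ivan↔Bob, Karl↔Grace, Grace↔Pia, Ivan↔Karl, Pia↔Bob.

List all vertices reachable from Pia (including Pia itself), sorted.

Start at Pia.
Its neighbours: Bob, Grace.
Then their neighbours: Ivan, Karl.
Nothing further is reachable.

Bob, Grace, Ivan, Karl, Pia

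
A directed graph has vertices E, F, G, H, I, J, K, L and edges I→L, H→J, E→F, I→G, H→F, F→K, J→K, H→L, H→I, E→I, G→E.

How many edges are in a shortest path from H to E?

Distance 0: H.
Distance 1: F, I, J, L.
Distance 2: G, K.
Distance 3: E — contains E.

3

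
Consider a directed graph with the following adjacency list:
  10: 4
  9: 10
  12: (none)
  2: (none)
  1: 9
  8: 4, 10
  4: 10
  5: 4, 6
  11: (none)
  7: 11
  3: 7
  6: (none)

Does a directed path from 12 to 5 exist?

No

12 has no outgoing edges, so nothing is reachable from it.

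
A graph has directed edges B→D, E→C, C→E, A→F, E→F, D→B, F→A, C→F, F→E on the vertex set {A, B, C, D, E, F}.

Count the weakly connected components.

2

From A: component {A, C, E, F}.
From B: component {B, D}.
That's 2 components.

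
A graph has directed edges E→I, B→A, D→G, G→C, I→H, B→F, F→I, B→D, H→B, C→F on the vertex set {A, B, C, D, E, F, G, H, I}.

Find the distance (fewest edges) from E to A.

Distance 0: E.
Distance 1: I.
Distance 2: H.
Distance 3: B.
Distance 4: A, D, F — contains A.

4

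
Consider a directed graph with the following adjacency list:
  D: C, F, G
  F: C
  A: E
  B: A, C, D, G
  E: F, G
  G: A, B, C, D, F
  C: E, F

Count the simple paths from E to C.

8

E→F→C
E→G→B→C
E→G→B→D→C
E→G→B→D→F→C
E→G→C
E→G→D→C
E→G→D→F→C
E→G→F→C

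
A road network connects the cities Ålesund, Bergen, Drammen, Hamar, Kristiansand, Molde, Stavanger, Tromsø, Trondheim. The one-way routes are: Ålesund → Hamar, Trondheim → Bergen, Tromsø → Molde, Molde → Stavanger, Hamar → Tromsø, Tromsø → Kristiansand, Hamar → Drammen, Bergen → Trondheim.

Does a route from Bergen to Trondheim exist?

Yes

Explore from Bergen.
Distance 1: reach Trondheim.
Found Trondheim.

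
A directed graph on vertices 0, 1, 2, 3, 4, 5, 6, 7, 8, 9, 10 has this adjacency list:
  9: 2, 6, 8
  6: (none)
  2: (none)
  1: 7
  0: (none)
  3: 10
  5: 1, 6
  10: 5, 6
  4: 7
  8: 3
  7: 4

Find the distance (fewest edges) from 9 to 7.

6

Distance 0: 9.
Distance 1: 2, 6, 8.
Distance 2: 3.
Distance 3: 10.
Distance 4: 5.
Distance 5: 1.
Distance 6: 7 — contains 7.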